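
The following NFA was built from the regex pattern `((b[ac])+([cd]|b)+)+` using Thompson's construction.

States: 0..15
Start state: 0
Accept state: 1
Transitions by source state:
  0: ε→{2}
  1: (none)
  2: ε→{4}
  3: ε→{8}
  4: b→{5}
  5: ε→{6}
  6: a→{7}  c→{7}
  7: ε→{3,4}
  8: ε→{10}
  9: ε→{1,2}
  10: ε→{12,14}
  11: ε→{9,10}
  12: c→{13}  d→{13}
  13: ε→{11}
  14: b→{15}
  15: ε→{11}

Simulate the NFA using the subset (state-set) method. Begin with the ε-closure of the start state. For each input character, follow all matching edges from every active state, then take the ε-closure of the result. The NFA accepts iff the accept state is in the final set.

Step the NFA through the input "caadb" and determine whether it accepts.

Answer: REJECT

Derivation:
start: ε-closure({0}) = {0,2,4}
'c' @ 1: {}  — state set empty
rest 'aadb' ignored (set empty)
end set {} — state 1 not in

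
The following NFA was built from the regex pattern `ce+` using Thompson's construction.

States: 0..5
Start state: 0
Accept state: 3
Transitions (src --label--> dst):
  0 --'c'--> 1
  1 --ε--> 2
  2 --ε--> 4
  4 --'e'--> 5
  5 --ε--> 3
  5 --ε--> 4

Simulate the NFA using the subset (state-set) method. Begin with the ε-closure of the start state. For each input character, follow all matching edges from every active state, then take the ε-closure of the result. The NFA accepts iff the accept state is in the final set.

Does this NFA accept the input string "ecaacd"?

Answer: REJECT

Derivation:
S₀ = ε-closure({0}) = {0}
'e' @ 1: {}  — no active states
rest 'caacd' ignored (set empty)
final: {}; accept 3 not in set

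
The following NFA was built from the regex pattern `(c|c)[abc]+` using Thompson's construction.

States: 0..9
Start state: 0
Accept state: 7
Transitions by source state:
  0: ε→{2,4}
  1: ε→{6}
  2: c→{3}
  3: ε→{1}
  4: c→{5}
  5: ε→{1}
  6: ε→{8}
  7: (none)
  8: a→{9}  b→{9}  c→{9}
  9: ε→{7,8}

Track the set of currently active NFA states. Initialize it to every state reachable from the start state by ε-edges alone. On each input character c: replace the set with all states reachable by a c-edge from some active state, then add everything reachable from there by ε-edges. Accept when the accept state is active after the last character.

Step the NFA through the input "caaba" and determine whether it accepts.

Answer: ACCEPT

Trace:
initial (ε-close {0}): {0,2,4}
'c' @ 1: {1,3,5,6,8}
'a' @ 2: {7,8,9}  [accepting]
'a' @ 3: {7,8,9}  [accepting]
'b' @ 4: {7,8,9}  [accepting]
'a' @ 5: {7,8,9}  [accepting]
end set {7,8,9} — state 7 in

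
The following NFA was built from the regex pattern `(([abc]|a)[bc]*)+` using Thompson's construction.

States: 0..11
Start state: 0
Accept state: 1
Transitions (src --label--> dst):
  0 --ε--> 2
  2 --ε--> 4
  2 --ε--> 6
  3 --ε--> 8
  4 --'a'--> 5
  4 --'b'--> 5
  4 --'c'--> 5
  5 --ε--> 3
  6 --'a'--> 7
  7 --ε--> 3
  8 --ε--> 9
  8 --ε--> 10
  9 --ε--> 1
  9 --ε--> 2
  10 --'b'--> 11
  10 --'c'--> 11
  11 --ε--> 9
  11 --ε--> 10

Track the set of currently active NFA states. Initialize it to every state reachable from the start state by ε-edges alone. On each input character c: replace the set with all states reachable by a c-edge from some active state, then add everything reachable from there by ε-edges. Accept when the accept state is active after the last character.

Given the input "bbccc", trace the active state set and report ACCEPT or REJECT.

Answer: ACCEPT

Steps:
initial (ε-close {0}): {0,2,4,6}
'b' @ 1: {1,2,3,4,5,6,8,9,10}  (accept∈set)
'b' @ 2: {1,2,3,4,5,6,8,9,10,11}  (accept∈set)
'c' @ 3: {1,2,3,4,5,6,8,9,10,11}  (accept∈set)
'c' @ 4: {1,2,3,4,5,6,8,9,10,11}  (accept∈set)
'c' @ 5: {1,2,3,4,5,6,8,9,10,11}  (accept∈set)
end set {1,2,3,4,5,6,8,9,10,11} — state 1 in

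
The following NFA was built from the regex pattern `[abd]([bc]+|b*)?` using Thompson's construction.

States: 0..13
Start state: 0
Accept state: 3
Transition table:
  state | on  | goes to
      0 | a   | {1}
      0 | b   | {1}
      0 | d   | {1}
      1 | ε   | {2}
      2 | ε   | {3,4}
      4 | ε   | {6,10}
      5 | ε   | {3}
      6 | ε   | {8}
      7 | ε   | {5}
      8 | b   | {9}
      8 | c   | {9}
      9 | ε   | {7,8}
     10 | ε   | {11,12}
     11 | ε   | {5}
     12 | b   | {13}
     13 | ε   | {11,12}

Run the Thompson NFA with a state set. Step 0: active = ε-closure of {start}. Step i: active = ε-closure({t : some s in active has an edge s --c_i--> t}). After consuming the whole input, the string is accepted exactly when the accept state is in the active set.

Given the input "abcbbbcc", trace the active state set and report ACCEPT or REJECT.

initial (ε-close {0}): {0}
'a' @ 1: {1,2,3,4,5,6,8,10,11,12}  (accept∈set)
'b' @ 2: {3,5,7,8,9,11,12,13}  (accept∈set)
'c' @ 3: {3,5,7,8,9}  (accept∈set)
'b' @ 4: {3,5,7,8,9}  (accept∈set)
'b' @ 5: {3,5,7,8,9}  (accept∈set)
'b' @ 6: {3,5,7,8,9}  (accept∈set)
'c' @ 7: {3,5,7,8,9}  (accept∈set)
'c' @ 8: {3,5,7,8,9}  (accept∈set)
final: {3,5,7,8,9}; accept 3 in set

Answer: ACCEPT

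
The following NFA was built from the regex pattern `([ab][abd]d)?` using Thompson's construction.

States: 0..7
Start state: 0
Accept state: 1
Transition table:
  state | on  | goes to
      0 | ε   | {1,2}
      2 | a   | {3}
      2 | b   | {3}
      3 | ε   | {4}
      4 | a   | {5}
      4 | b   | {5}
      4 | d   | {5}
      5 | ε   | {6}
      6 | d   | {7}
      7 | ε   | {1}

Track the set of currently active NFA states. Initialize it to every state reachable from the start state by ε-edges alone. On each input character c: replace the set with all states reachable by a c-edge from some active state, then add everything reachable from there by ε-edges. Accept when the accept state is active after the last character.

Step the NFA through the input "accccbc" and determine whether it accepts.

S₀ = ε-closure({0}) = {0,1,2}
'a' @ 1: {3,4}
'c' @ 2: {}  — state set empty
rest 'cccbc' ignored (set empty)
final: {}; accept 1 not in set

Answer: REJECT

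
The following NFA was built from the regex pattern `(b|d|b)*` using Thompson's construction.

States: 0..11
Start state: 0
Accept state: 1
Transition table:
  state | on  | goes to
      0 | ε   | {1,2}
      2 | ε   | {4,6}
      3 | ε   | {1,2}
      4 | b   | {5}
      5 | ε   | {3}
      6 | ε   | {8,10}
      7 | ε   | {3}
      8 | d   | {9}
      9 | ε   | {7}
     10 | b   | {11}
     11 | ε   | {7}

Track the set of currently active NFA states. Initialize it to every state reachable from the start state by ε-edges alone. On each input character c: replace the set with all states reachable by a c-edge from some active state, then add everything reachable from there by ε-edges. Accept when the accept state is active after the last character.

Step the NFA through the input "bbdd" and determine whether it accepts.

Answer: ACCEPT

Steps:
initial (ε-close {0}): {0,1,2,4,6,8,10}
'b' @ 1: {1,2,3,4,5,6,7,8,10,11}  (accept∈set)
'b' @ 2: {1,2,3,4,5,6,7,8,10,11}  (accept∈set)
'd' @ 3: {1,2,3,4,6,7,8,9,10}  (accept∈set)
'd' @ 4: {1,2,3,4,6,7,8,9,10}  (accept∈set)
final: {1,2,3,4,6,7,8,9,10}; accept 1 in set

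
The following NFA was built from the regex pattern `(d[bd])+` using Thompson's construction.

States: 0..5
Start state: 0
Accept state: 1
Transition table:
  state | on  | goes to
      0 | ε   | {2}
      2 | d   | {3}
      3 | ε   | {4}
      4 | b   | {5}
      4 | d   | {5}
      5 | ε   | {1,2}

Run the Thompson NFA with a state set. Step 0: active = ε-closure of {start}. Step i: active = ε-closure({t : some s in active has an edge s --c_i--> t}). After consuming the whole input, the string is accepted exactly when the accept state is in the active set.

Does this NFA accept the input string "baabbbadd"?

start: ε-closure({0}) = {0,2}
'b' @ 1: {}  — no active states
rest 'aabbbadd' ignored (set empty)
end set {} — state 1 not in

Answer: REJECT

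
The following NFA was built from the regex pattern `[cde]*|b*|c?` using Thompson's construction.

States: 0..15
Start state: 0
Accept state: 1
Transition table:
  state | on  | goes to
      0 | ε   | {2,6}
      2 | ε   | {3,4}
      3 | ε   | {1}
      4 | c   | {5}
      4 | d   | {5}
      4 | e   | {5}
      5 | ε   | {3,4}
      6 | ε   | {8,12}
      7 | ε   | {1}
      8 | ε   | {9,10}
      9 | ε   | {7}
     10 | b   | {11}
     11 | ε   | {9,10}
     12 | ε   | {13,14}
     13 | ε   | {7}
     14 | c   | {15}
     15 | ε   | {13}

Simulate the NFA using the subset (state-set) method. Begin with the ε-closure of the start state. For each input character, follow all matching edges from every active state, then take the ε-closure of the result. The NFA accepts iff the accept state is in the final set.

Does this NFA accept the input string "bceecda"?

initial (ε-close {0}): {0,1,2,3,4,6,7,8,9,10,12,13,14}
'b' @ 1: {1,7,9,10,11}  (accept∈set)
'c' @ 2: {}  — state set empty
rest 'eecda' ignored (set empty)
end set {} — state 1 not in

Answer: REJECT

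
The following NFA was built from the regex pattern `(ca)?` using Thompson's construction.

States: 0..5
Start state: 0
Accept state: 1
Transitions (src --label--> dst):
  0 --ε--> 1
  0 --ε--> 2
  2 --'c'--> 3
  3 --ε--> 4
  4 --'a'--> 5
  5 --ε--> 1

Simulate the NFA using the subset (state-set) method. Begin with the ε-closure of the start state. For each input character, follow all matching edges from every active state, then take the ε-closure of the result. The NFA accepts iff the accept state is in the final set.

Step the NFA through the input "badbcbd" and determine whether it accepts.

Answer: REJECT

Trace:
initial (ε-close {0}): {0,1,2}
'b' @ 1: {}  — dead — no transitions
rest 'adbcbd' ignored (set empty)
final: {}; accept 1 not in set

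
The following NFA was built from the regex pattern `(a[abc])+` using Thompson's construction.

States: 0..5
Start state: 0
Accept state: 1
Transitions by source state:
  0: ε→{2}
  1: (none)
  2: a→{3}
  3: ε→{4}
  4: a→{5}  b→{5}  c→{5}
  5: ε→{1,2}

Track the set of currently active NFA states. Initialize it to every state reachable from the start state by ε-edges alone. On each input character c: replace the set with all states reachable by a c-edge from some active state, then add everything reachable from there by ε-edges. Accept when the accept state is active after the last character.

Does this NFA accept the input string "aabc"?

Answer: REJECT

Trace:
start: ε-closure({0}) = {0,2}
'a' @ 1: {3,4}
'a' @ 2: {1,2,5}  ✓accept
'b' @ 3: {}  — state set empty
rest 'c' ignored (set empty)
end set {} — state 1 not in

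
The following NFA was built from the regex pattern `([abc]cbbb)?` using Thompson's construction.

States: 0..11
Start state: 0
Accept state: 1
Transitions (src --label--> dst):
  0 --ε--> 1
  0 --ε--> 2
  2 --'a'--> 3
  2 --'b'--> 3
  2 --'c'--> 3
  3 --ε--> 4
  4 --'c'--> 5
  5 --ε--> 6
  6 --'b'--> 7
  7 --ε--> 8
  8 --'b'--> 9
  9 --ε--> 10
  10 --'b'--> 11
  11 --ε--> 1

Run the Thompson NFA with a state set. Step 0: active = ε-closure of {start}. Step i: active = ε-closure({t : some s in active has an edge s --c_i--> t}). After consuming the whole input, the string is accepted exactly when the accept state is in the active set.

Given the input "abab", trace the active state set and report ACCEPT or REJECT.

Answer: REJECT

Derivation:
start: ε-closure({0}) = {0,1,2}
'a' @ 1: {3,4}
'b' @ 2: {}  — no active states
rest 'ab' ignored (set empty)
after full input: {}  (accept=1 not in)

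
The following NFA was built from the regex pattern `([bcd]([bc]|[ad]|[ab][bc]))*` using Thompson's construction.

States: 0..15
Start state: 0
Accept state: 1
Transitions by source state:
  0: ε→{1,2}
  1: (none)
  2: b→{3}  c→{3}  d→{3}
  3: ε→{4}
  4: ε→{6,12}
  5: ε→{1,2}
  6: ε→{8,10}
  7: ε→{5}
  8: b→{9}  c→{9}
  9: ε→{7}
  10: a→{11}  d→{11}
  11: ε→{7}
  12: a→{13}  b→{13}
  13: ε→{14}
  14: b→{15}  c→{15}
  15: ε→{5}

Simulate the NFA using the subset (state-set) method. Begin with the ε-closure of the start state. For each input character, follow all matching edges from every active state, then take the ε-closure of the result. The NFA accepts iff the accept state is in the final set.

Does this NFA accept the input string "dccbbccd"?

initial (ε-close {0}): {0,1,2}
'd' @ 1: {3,4,6,8,10,12}
'c' @ 2: {1,2,5,7,9}  ✓accept
'c' @ 3: {3,4,6,8,10,12}
'b' @ 4: {1,2,5,7,9,13,14}  ✓accept
'b' @ 5: {1,2,3,4,5,6,8,10,12,15}  ✓accept
'c' @ 6: {1,2,3,4,5,6,7,8,9,10,12}  ✓accept
'c' @ 7: {1,2,3,4,5,6,7,8,9,10,12}  ✓accept
'd' @ 8: {1,2,3,4,5,6,7,8,10,11,12}  ✓accept
after full input: {1,2,3,4,5,6,7,8,10,11,12}  (accept=1 in)

Answer: ACCEPT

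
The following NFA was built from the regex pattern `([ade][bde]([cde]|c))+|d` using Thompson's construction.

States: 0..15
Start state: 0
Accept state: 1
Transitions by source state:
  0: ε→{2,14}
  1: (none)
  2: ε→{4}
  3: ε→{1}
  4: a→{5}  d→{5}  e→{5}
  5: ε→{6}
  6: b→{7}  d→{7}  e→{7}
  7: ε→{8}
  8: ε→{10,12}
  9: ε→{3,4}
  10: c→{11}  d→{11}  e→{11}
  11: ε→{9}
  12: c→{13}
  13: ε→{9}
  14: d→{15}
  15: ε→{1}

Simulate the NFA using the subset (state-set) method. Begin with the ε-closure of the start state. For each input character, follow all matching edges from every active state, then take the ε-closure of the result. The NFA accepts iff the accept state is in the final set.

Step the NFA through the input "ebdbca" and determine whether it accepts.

start: ε-closure({0}) = {0,2,4,14}
'e' @ 1: {5,6}
'b' @ 2: {7,8,10,12}
'd' @ 3: {1,3,4,9,11}  (accept∈set)
'b' @ 4: {}  — dead — no transitions
rest 'ca' ignored (set empty)
end set {} — state 1 not in

Answer: REJECT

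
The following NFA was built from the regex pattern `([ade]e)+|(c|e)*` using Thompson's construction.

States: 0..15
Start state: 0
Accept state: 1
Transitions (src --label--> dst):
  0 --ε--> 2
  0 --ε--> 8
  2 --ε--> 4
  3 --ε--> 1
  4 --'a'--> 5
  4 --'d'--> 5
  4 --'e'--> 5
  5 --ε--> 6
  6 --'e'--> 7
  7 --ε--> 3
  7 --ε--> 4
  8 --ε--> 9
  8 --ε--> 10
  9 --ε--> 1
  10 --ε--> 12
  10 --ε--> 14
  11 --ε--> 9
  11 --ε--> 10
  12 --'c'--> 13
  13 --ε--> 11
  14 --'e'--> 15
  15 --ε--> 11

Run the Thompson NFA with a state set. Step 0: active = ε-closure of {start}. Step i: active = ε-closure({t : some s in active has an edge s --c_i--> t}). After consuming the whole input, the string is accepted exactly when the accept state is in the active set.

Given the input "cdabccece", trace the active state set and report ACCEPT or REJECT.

Answer: REJECT

Derivation:
S₀ = ε-closure({0}) = {0,1,2,4,8,9,10,12,14}
'c' @ 1: {1,9,10,11,12,13,14}  ✓accept
'd' @ 2: {}  — no active states
rest 'abccece' ignored (set empty)
after full input: {}  (accept=1 not in)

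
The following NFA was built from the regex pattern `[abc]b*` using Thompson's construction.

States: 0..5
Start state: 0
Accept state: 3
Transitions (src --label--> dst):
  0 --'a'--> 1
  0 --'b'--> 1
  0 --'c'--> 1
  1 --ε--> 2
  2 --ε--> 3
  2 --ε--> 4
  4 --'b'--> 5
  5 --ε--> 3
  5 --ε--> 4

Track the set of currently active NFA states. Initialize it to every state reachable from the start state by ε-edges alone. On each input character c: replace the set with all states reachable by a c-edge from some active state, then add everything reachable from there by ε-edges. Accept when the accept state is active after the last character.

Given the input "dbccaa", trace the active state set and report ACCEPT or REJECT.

S₀ = ε-closure({0}) = {0}
'd' @ 1: {}  — no active states
rest 'bccaa' ignored (set empty)
final: {}; accept 3 not in set

Answer: REJECT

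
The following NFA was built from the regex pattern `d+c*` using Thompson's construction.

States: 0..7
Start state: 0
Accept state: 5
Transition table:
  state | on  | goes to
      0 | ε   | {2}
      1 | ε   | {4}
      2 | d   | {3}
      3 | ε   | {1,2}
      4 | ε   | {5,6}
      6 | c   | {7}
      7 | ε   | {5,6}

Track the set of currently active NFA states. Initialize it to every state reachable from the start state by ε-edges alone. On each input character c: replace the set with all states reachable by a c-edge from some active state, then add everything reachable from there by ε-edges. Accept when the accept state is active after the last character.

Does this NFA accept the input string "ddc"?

initial (ε-close {0}): {0,2}
'd' @ 1: {1,2,3,4,5,6}  ✓accept
'd' @ 2: {1,2,3,4,5,6}  ✓accept
'c' @ 3: {5,6,7}  ✓accept
final: {5,6,7}; accept 5 in set

Answer: ACCEPT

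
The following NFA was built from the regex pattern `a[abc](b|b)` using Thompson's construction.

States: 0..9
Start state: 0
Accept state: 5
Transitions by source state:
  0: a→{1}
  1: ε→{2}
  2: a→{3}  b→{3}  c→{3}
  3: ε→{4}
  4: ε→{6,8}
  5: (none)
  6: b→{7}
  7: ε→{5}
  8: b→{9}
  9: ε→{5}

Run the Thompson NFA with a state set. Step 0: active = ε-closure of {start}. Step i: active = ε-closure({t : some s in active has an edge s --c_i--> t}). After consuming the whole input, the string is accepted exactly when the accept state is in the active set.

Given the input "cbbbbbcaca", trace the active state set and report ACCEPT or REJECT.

start: ε-closure({0}) = {0}
'c' @ 1: {}  — dead — no transitions
rest 'bbbbbcaca' ignored (set empty)
after full input: {}  (accept=5 not in)

Answer: REJECT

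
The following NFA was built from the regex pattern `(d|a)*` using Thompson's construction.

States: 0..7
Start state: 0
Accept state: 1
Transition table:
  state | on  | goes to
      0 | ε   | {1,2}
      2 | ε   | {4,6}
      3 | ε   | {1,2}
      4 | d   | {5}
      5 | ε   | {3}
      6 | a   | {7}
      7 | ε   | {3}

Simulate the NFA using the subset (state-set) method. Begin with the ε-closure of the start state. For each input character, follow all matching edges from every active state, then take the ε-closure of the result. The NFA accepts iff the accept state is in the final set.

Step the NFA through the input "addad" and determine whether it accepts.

Answer: ACCEPT

Derivation:
S₀ = ε-closure({0}) = {0,1,2,4,6}
'a' @ 1: {1,2,3,4,6,7}  [accepting]
'd' @ 2: {1,2,3,4,5,6}  [accepting]
'd' @ 3: {1,2,3,4,5,6}  [accepting]
'a' @ 4: {1,2,3,4,6,7}  [accepting]
'd' @ 5: {1,2,3,4,5,6}  [accepting]
end set {1,2,3,4,5,6} — state 1 in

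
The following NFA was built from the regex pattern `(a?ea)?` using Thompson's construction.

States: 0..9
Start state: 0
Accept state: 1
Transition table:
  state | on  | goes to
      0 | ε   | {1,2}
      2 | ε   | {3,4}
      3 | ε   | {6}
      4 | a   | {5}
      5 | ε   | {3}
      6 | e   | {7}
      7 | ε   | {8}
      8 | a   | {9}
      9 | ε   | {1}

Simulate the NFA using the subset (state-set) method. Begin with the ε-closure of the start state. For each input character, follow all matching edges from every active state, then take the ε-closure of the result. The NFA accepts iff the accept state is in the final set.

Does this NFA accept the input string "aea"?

initial (ε-close {0}): {0,1,2,3,4,6}
'a' @ 1: {3,5,6}
'e' @ 2: {7,8}
'a' @ 3: {1,9}  (accept∈set)
after full input: {1,9}  (accept=1 in)

Answer: ACCEPT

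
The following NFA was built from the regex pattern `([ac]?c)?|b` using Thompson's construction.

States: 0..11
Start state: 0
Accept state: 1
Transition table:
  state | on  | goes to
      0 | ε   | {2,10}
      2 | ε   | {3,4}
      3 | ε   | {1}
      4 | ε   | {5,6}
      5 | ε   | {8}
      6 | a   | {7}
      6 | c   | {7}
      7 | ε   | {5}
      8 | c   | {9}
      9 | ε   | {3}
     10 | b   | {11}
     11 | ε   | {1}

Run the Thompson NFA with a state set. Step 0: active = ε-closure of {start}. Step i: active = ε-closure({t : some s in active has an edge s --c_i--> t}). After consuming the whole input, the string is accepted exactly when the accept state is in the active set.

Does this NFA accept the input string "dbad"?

start: ε-closure({0}) = {0,1,2,3,4,5,6,8,10}
'd' @ 1: {}  — no active states
rest 'bad' ignored (set empty)
after full input: {}  (accept=1 not in)

Answer: REJECT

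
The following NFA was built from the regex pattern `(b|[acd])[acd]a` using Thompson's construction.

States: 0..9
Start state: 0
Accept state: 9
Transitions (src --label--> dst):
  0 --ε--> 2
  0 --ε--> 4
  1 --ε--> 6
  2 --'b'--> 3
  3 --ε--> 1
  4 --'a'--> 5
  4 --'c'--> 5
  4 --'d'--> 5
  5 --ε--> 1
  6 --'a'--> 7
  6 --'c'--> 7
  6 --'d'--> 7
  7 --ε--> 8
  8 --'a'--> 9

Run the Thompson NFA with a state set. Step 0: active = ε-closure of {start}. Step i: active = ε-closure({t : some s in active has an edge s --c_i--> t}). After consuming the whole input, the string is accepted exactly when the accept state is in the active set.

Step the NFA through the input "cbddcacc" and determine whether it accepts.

initial (ε-close {0}): {0,2,4}
'c' @ 1: {1,5,6}
'b' @ 2: {}  — dead — no transitions
rest 'ddcacc' ignored (set empty)
end set {} — state 9 not in

Answer: REJECT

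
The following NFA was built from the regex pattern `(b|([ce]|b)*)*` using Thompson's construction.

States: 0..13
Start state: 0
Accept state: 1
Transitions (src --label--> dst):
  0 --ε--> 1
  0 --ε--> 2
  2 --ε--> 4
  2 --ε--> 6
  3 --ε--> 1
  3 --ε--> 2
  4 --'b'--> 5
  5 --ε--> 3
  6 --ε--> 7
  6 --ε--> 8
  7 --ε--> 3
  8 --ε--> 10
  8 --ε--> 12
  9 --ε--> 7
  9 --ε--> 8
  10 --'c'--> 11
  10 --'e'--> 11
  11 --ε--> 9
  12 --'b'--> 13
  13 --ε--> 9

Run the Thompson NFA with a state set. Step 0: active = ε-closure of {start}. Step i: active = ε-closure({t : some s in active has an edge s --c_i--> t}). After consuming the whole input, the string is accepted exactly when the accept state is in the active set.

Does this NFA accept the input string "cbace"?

S₀ = ε-closure({0}) = {0,1,2,3,4,6,7,8,10,12}
'c' @ 1: {1,2,3,4,6,7,8,9,10,11,12}  (accept∈set)
'b' @ 2: {1,2,3,4,5,6,7,8,9,10,12,13}  (accept∈set)
'a' @ 3: {}  — dead — no transitions
rest 'ce' ignored (set empty)
after full input: {}  (accept=1 not in)

Answer: REJECT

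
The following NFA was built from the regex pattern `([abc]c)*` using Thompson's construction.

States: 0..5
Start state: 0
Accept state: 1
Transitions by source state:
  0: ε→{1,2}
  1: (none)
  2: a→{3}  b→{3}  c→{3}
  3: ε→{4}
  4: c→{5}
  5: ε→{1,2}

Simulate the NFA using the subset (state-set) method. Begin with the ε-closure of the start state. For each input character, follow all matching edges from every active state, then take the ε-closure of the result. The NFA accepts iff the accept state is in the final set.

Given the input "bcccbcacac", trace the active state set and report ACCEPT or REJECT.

Answer: ACCEPT

Steps:
start: ε-closure({0}) = {0,1,2}
'b' @ 1: {3,4}
'c' @ 2: {1,2,5}  [accepting]
'c' @ 3: {3,4}
'c' @ 4: {1,2,5}  [accepting]
'b' @ 5: {3,4}
'c' @ 6: {1,2,5}  [accepting]
'a' @ 7: {3,4}
'c' @ 8: {1,2,5}  [accepting]
'a' @ 9: {3,4}
'c' @ 10: {1,2,5}  [accepting]
end set {1,2,5} — state 1 in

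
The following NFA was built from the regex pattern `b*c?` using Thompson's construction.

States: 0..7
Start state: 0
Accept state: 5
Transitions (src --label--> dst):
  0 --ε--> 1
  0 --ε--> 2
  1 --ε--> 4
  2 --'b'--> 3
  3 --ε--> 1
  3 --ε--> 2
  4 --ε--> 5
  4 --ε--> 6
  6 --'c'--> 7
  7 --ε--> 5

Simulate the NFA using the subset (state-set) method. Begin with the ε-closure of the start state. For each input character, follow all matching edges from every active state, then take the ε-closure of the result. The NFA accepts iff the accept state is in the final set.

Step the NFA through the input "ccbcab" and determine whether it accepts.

initial (ε-close {0}): {0,1,2,4,5,6}
'c' @ 1: {5,7}  ✓accept
'c' @ 2: {}  — state set empty
rest 'bcab' ignored (set empty)
end set {} — state 5 not in

Answer: REJECT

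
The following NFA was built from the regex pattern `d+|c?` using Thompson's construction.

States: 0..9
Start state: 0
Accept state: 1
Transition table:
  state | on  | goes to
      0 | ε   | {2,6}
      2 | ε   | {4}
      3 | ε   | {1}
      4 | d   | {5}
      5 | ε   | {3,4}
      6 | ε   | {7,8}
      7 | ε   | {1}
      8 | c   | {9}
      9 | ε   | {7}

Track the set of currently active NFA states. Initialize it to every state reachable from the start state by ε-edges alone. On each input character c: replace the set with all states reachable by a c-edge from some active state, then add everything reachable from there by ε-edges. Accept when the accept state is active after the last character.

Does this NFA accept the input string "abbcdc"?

initial (ε-close {0}): {0,1,2,4,6,7,8}
'a' @ 1: {}  — state set empty
rest 'bbcdc' ignored (set empty)
final: {}; accept 1 not in set

Answer: REJECT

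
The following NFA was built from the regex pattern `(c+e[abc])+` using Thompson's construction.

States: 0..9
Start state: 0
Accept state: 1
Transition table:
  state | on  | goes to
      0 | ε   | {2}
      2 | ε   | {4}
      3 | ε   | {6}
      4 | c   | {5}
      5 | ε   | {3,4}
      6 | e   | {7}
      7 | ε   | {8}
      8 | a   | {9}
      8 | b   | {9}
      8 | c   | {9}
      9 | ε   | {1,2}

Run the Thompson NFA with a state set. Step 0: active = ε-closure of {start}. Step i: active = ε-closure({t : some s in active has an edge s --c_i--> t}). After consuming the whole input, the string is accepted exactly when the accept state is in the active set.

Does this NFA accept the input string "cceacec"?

Answer: ACCEPT

Derivation:
S₀ = ε-closure({0}) = {0,2,4}
'c' @ 1: {3,4,5,6}
'c' @ 2: {3,4,5,6}
'e' @ 3: {7,8}
'a' @ 4: {1,2,4,9}  (accept∈set)
'c' @ 5: {3,4,5,6}
'e' @ 6: {7,8}
'c' @ 7: {1,2,4,9}  (accept∈set)
final: {1,2,4,9}; accept 1 in set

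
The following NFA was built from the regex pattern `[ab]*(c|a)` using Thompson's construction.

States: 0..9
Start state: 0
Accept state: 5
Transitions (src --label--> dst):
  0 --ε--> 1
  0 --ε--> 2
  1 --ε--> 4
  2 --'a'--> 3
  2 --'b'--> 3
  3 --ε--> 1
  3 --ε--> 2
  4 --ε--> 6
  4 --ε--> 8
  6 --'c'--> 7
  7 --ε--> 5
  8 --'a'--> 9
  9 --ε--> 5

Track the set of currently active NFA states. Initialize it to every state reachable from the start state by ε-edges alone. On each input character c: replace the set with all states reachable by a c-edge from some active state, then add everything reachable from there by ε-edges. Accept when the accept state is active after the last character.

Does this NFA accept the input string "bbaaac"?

S₀ = ε-closure({0}) = {0,1,2,4,6,8}
'b' @ 1: {1,2,3,4,6,8}
'b' @ 2: {1,2,3,4,6,8}
'a' @ 3: {1,2,3,4,5,6,8,9}  [accepting]
'a' @ 4: {1,2,3,4,5,6,8,9}  [accepting]
'a' @ 5: {1,2,3,4,5,6,8,9}  [accepting]
'c' @ 6: {5,7}  [accepting]
final: {5,7}; accept 5 in set

Answer: ACCEPT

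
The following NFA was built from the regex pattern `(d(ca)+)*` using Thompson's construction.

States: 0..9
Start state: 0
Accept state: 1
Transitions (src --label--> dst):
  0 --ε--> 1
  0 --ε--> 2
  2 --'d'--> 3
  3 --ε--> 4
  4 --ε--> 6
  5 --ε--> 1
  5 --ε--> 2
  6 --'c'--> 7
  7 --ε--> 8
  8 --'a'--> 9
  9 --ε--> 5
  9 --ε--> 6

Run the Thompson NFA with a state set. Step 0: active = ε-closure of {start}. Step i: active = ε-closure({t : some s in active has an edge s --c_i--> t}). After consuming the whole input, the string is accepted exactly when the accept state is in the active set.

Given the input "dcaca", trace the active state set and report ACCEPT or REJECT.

Answer: ACCEPT

Steps:
start: ε-closure({0}) = {0,1,2}
'd' @ 1: {3,4,6}
'c' @ 2: {7,8}
'a' @ 3: {1,2,5,6,9}  (accept∈set)
'c' @ 4: {7,8}
'a' @ 5: {1,2,5,6,9}  (accept∈set)
after full input: {1,2,5,6,9}  (accept=1 in)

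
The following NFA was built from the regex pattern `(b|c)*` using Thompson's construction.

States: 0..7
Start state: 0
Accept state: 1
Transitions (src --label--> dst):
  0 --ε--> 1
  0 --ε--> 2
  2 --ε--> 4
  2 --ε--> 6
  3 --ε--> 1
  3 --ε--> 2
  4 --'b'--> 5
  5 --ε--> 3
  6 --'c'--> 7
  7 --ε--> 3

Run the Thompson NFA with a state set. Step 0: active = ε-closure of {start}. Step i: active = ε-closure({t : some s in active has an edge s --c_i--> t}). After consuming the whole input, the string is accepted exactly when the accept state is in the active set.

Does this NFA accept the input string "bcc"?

start: ε-closure({0}) = {0,1,2,4,6}
'b' @ 1: {1,2,3,4,5,6}  [accepting]
'c' @ 2: {1,2,3,4,6,7}  [accepting]
'c' @ 3: {1,2,3,4,6,7}  [accepting]
after full input: {1,2,3,4,6,7}  (accept=1 in)

Answer: ACCEPT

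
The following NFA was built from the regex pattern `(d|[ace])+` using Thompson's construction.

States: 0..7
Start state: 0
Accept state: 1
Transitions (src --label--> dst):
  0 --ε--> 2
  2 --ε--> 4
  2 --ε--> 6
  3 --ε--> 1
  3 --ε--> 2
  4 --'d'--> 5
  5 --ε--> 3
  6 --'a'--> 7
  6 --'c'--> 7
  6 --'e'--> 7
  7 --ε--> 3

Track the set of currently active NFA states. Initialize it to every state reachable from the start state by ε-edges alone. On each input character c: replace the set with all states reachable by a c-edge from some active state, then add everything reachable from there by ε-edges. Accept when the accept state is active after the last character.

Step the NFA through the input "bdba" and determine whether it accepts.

start: ε-closure({0}) = {0,2,4,6}
'b' @ 1: {}  — dead — no transitions
rest 'dba' ignored (set empty)
after full input: {}  (accept=1 not in)

Answer: REJECT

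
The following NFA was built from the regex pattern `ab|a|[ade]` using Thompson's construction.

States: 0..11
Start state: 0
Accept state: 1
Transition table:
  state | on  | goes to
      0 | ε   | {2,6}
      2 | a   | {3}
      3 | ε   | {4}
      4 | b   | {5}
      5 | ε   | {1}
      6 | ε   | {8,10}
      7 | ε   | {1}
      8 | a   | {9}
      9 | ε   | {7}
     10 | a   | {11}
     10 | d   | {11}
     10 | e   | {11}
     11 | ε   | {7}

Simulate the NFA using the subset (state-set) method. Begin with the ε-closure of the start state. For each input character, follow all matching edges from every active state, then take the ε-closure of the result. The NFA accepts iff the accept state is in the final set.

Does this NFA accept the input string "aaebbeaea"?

Answer: REJECT

Derivation:
initial (ε-close {0}): {0,2,6,8,10}
'a' @ 1: {1,3,4,7,9,11}  [accepting]
'a' @ 2: {}  — state set empty
rest 'ebbeaea' ignored (set empty)
end set {} — state 1 not in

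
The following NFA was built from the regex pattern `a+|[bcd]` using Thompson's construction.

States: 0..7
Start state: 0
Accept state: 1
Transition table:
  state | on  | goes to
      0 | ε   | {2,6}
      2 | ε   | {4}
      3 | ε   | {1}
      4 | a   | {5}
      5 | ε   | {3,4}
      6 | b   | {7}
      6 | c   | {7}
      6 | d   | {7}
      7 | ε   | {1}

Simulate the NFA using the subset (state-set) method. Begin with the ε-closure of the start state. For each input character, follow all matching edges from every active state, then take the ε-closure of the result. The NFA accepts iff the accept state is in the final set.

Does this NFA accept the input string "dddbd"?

start: ε-closure({0}) = {0,2,4,6}
'd' @ 1: {1,7}  ✓accept
'd' @ 2: {}  — state set empty
rest 'dbd' ignored (set empty)
end set {} — state 1 not in

Answer: REJECT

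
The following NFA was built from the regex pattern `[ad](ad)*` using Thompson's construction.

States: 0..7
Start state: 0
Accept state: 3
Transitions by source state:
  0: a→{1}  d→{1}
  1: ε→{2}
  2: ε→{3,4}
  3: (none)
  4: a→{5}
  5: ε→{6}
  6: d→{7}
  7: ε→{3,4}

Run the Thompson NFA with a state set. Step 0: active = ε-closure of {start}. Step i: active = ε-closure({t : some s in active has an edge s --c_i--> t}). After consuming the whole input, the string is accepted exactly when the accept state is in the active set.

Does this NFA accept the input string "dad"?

Answer: ACCEPT

Trace:
start: ε-closure({0}) = {0}
'd' @ 1: {1,2,3,4}  (accept∈set)
'a' @ 2: {5,6}
'd' @ 3: {3,4,7}  (accept∈set)
after full input: {3,4,7}  (accept=3 in)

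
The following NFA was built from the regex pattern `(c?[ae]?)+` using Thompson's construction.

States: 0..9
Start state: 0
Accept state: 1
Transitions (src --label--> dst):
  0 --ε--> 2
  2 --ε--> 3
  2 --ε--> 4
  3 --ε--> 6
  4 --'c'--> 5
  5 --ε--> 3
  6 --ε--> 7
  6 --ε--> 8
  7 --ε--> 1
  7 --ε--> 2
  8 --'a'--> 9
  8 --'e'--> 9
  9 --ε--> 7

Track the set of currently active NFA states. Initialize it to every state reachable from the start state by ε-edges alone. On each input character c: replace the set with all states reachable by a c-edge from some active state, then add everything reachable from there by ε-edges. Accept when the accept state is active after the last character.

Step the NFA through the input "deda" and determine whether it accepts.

initial (ε-close {0}): {0,1,2,3,4,6,7,8}
'd' @ 1: {}  — dead — no transitions
rest 'eda' ignored (set empty)
after full input: {}  (accept=1 not in)

Answer: REJECT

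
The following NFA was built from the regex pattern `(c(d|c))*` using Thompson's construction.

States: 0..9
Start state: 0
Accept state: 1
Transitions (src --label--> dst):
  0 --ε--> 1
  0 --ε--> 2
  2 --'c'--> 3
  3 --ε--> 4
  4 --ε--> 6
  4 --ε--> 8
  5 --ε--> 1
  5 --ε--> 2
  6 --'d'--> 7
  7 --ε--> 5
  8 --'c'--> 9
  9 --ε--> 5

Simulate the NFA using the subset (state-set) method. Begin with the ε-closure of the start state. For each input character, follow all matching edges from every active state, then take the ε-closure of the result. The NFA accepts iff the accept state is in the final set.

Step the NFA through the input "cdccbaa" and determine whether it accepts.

initial (ε-close {0}): {0,1,2}
'c' @ 1: {3,4,6,8}
'd' @ 2: {1,2,5,7}  ✓accept
'c' @ 3: {3,4,6,8}
'c' @ 4: {1,2,5,9}  ✓accept
'b' @ 5: {}  — state set empty
rest 'aa' ignored (set empty)
after full input: {}  (accept=1 not in)

Answer: REJECT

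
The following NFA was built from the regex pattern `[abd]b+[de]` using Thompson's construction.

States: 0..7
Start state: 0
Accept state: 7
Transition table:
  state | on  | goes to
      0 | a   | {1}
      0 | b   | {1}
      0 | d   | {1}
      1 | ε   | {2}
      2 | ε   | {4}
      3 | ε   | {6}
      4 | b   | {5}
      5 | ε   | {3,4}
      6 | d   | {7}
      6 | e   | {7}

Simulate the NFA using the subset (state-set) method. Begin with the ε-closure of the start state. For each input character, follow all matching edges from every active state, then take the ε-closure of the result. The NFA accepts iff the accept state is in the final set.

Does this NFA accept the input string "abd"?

start: ε-closure({0}) = {0}
'a' @ 1: {1,2,4}
'b' @ 2: {3,4,5,6}
'd' @ 3: {7}  ✓accept
after full input: {7}  (accept=7 in)

Answer: ACCEPT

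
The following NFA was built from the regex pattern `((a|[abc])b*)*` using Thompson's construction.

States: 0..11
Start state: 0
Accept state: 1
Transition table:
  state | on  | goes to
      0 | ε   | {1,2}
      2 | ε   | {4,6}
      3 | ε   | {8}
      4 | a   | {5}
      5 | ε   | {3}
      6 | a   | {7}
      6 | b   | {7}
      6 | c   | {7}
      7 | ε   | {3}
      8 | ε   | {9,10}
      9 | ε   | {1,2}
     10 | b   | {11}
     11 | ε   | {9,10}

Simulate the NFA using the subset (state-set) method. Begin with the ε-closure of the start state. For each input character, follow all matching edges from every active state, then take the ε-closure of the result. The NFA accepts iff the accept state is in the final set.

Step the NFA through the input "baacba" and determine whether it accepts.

Answer: ACCEPT

Steps:
start: ε-closure({0}) = {0,1,2,4,6}
'b' @ 1: {1,2,3,4,6,7,8,9,10}  ✓accept
'a' @ 2: {1,2,3,4,5,6,7,8,9,10}  ✓accept
'a' @ 3: {1,2,3,4,5,6,7,8,9,10}  ✓accept
'c' @ 4: {1,2,3,4,6,7,8,9,10}  ✓accept
'b' @ 5: {1,2,3,4,6,7,8,9,10,11}  ✓accept
'a' @ 6: {1,2,3,4,5,6,7,8,9,10}  ✓accept
after full input: {1,2,3,4,5,6,7,8,9,10}  (accept=1 in)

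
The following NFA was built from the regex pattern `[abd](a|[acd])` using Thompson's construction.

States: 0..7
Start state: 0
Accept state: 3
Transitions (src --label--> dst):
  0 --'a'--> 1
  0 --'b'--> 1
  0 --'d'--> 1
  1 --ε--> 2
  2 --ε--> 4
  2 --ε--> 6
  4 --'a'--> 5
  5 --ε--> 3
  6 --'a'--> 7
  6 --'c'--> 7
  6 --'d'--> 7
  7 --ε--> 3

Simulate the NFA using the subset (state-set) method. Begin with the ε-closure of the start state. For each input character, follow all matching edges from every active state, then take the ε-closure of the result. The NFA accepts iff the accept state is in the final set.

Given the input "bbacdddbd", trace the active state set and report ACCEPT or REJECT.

Answer: REJECT

Derivation:
S₀ = ε-closure({0}) = {0}
'b' @ 1: {1,2,4,6}
'b' @ 2: {}  — state set empty
rest 'acdddbd' ignored (set empty)
end set {} — state 3 not in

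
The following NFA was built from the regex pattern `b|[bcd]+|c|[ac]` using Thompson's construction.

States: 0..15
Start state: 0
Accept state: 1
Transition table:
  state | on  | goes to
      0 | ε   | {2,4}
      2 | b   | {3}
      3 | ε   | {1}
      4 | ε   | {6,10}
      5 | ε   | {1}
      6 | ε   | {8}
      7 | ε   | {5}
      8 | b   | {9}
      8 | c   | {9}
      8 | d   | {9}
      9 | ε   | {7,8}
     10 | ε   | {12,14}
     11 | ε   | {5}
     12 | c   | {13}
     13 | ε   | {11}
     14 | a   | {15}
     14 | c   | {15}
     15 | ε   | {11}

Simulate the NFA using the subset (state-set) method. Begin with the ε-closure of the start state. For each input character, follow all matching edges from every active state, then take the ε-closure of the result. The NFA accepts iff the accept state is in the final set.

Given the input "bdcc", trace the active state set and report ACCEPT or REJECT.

Answer: ACCEPT

Derivation:
start: ε-closure({0}) = {0,2,4,6,8,10,12,14}
'b' @ 1: {1,3,5,7,8,9}  ✓accept
'd' @ 2: {1,5,7,8,9}  ✓accept
'c' @ 3: {1,5,7,8,9}  ✓accept
'c' @ 4: {1,5,7,8,9}  ✓accept
after full input: {1,5,7,8,9}  (accept=1 in)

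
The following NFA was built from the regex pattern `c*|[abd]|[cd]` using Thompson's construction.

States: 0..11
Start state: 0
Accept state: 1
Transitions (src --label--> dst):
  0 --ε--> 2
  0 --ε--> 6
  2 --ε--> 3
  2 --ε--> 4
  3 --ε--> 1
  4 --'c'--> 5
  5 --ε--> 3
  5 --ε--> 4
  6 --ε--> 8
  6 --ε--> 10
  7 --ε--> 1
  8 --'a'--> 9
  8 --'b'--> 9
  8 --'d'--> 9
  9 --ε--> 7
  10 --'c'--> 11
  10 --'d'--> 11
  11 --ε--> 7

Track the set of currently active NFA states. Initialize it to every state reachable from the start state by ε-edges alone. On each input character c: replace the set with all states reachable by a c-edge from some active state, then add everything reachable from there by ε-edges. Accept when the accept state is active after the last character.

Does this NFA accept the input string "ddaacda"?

start: ε-closure({0}) = {0,1,2,3,4,6,8,10}
'd' @ 1: {1,7,9,11}  (accept∈set)
'd' @ 2: {}  — no active states
rest 'aacda' ignored (set empty)
final: {}; accept 1 not in set

Answer: REJECT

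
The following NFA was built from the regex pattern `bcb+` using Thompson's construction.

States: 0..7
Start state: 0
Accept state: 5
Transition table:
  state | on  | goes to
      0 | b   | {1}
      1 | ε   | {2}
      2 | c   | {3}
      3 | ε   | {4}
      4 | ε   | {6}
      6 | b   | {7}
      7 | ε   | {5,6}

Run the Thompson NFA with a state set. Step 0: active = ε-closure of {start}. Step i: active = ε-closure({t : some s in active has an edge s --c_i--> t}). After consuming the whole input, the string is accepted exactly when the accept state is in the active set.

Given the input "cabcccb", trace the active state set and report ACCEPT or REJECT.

Answer: REJECT

Derivation:
initial (ε-close {0}): {0}
'c' @ 1: {}  — state set empty
rest 'abcccb' ignored (set empty)
final: {}; accept 5 not in set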